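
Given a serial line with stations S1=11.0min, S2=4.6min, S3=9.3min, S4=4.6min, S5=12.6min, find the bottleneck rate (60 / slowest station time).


Bottleneck = longest station time
Station times: [11.0, 4.6, 9.3, 4.6, 12.6]
Max = 12.6 min
Rate = 60 / 12.6
= 4.76 units/hour (bottleneck: 12.6min)


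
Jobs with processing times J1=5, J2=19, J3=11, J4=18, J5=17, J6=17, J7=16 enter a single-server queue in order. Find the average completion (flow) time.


Completion times:
  J1: completes at 5
  J2: completes at 24
  J3: completes at 35
  J4: completes at 53
  J5: completes at 70
  J6: completes at 87
  J7: completes at 103
Sum = 377
Average = 377/7
= 53.86


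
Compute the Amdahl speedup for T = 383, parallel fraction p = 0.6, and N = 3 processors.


Amdahl's law: T_p = T × ((1-p) + p/N)
= 383 × ((1-0.6) + 0.6/3)
= 383 × (0.40 + 0.2000)
= 383 × 0.6000
= 229.80
Speedup = 383/229.80
= 1.67×


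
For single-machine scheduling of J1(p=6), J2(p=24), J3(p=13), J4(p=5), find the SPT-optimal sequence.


SPT: sort by shortest processing time
  J4: p=5
  J1: p=6
  J3: p=13
  J2: p=24
Order: J4 → J1 → J3 → J2


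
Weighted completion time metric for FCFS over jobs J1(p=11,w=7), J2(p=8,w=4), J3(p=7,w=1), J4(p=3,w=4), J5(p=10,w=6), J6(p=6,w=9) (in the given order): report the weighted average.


Completion times:
  J1: C=11, w×C=7×11=77
  J2: C=19, w×C=4×19=76
  J3: C=26, w×C=1×26=26
  J4: C=29, w×C=4×29=116
  J5: C=39, w×C=6×39=234
  J6: C=45, w×C=9×45=405
Sum w×C = 934
Sum w = 31
Weighted avg = 934/31
= 30.13


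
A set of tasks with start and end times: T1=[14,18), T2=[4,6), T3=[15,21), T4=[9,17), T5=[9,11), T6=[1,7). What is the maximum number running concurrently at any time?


Check each time point for overlaps:
  t=15: 3 tasks active (T1, T3, T4)
Max concurrent = 3


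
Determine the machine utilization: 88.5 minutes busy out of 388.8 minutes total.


Utilization = busy / total × 100
= 88.5 / 388.8 × 100
= 22.8%


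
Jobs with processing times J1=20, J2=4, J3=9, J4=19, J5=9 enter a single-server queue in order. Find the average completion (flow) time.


Completion times:
  J1: completes at 20
  J2: completes at 24
  J3: completes at 33
  J4: completes at 52
  J5: completes at 61
Sum = 190
Average = 190/5
= 38.00


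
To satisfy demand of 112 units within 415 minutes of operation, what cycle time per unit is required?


Cycle time = available time / demand
= 415 / 112
= 3.71 min/unit


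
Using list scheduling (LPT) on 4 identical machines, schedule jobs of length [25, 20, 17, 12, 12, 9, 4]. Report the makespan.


Jobs (LPT sorted): [25, 20, 17, 12, 12, 9, 4]
Machines: 4
  J=25 → Machine 1 (load: 0+25=25)
  J=20 → Machine 2 (load: 0+20=20)
  J=17 → Machine 3 (load: 0+17=17)
  J=12 → Machine 4 (load: 0+12=12)
  J=12 → Machine 4 (load: 12+12=24)
  J=9 → Machine 3 (load: 17+9=26)
  J=4 → Machine 2 (load: 20+4=24)
Machine loads: [25, 24, 26, 24]
Makespan = max = 26 time units


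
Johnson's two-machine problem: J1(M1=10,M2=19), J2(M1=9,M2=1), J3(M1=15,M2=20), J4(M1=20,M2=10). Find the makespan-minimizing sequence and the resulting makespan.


Johnson's rule:
Group 1 (M1≤M2, sort by M1): ['J1', 'J3']
Group 2 (M1>M2, sort desc M2): ['J4', 'J2']
Sequence: J1 → J3 → J4 → J2
Makespan calculation:
  J1: M1 done=10, M2 done=29
  J3: M1 done=25, M2 done=49
  J4: M1 done=45, M2 done=59
  J2: M1 done=54, M2 done=60
= Sequence: J1 → J3 → J4 → J2, Makespan: 60


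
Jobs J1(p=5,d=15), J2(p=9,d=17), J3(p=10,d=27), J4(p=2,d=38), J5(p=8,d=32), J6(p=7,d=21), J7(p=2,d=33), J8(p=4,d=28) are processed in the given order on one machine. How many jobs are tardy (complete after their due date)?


Completion vs due date:
  J1: C=5, d=15 → on time
  J2: C=14, d=17 → on time
  J3: C=24, d=27 → on time
  J4: C=26, d=38 → on time
  J5: C=34, d=32 → TARDY
  J6: C=41, d=21 → TARDY
  J7: C=43, d=33 → TARDY
  J8: C=47, d=28 → TARDY
Tardy jobs: J5, J6, J7, J8
Count = 4


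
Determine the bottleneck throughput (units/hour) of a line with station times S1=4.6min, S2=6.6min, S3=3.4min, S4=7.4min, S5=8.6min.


Bottleneck = longest station time
Station times: [4.6, 6.6, 3.4, 7.4, 8.6]
Max = 8.6 min
Rate = 60 / 8.6
= 6.98 units/hour (bottleneck: 8.6min)


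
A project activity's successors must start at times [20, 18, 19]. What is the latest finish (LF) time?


LF = min of all successor start times
Successors start at: [20, 18, 19]
LF = min(20, 18, 19)
= 18


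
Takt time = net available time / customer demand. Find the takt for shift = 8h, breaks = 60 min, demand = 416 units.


Available = 8×60 - 60 = 420 min
Takt time = 420 / 416
= 1.01 min/unit


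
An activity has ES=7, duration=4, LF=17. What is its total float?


EF = ES + duration = 7 + 4 = 11
LS = LF - duration = 17 - 4 = 13
Total Float = LF - EF = 17 - 11
(or LS - ES = 13 - 7)
= 6


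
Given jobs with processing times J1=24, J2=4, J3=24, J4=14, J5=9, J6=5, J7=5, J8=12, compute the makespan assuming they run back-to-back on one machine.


Sequential makespan: sum all processing times
= 24 + 4 + 24 + 14 + 9 + 5 + 5 + 12
= 97 time units


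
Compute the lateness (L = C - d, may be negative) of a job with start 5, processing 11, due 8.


Completion = 5 + 11 = 16
Lateness = C - d = 16 - 8
= 8


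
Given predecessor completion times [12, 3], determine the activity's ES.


ES = max of all predecessor completion times
Predecessors: [12, 3]
ES = max(12, 3)
= 12


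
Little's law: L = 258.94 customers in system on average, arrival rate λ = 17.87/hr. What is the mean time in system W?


Little's law: L = λW → W = L / λ
= 258.94 / 17.87
= 14.49 hours


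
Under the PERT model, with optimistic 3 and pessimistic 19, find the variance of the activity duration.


σ² = ((p - o) / 6)² = (p - o)² / 36
= (19 - 3)² / 36
= 16² / 36
= 256 / 36
= 7.1111


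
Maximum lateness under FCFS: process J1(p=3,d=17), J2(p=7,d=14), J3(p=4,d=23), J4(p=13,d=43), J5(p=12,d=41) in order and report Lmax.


Lateness per job (L = C - d):
  J1: C=3, d=17, L=-14
  J2: C=10, d=14, L=-4
  J3: C=14, d=23, L=-9
  J4: C=27, d=43, L=-16
  J5: C=39, d=41, L=-2
Lmax = max(-14, -4, -9, -16, -2)
= -2


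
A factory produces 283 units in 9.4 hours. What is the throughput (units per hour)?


Throughput = units / time
= 283 / 9.4
= 30.1 units/hour


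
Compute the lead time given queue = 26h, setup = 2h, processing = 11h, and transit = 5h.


Lead time = queue + setup + processing + transit
= 26 + 2 + 11 + 5
= 44 hours


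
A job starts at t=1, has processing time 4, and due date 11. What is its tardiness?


Completion = start + processing = 1 + 4 = 5
Tardiness = max(0, C - d) = max(0, 5 - 11)
= max(0, -6)
= 0


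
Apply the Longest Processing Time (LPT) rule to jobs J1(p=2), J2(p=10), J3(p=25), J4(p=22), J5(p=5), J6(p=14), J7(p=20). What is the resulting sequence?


LPT: sort by longest processing time first
  J3: p=25
  J4: p=22
  J7: p=20
  J6: p=14
  J2: p=10
  J5: p=5
  J1: p=2
Order: J3 → J4 → J7 → J6 → J2 → J5 → J1


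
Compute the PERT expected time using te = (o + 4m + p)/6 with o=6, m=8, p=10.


te = (o + 4m + p) / 6
= (6 + 4×8 + 10) / 6
= (6 + 32 + 10) / 6
= 48 / 6
= 8.00


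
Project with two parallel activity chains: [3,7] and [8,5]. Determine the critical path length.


Path A: 3 + 7 = 10
Path B: 8 + 5 = 13
Critical path = longest = max(10, 13)
= 13 (Path B)


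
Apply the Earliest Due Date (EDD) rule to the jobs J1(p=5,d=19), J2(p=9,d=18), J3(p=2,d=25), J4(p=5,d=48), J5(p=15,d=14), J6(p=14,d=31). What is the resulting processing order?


EDD: sort by earliest due date
  J5: d=14, p=15
  J2: d=18, p=9
  J1: d=19, p=5
  J3: d=25, p=2
  J6: d=31, p=14
  J4: d=48, p=5
Order: J5 → J2 → J1 → J3 → J6 → J4


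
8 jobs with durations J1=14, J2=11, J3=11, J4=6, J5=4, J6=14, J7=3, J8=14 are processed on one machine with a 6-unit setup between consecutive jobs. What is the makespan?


Makespan = Σ processing + (n-1) × setup
= (14 + 11 + 11 + 6 + 4 + 14 + 3 + 14) + (8-1)×6
= 77 + 42
= 119 time units


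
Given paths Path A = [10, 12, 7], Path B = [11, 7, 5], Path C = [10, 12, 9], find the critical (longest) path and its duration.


Path A: 10 + 12 + 7 = 29
Path B: 11 + 7 + 5 = 23
Path C: 10 + 12 + 9 = 31
Critical path = longest = max(29, 23, 31)
= 31 (Path C)


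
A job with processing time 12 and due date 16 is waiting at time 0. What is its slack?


Slack = due - current_time - processing
= 16 - 0 - 12
= 4


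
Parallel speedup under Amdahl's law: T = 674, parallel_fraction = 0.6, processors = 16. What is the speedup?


Amdahl's law: T_p = T × ((1-p) + p/N)
= 674 × ((1-0.6) + 0.6/16)
= 674 × (0.40 + 0.0375)
= 674 × 0.4375
= 294.88
Speedup = 674/294.88
= 2.29×


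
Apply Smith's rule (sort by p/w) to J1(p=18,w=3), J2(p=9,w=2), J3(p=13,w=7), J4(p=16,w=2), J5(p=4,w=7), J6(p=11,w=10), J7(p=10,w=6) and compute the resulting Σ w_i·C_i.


WSPT order (by p/w): J5 → J6 → J7 → J3 → J2 → J1 → J4
  J5: C=4, w·C=7×4=28
  J6: C=15, w·C=10×15=150
  J7: C=25, w·C=6×25=150
  J3: C=38, w·C=7×38=266
  J2: C=47, w·C=2×47=94
  J1: C=65, w·C=3×65=195
  J4: C=81, w·C=2×81=162
Σ w·C = 1045
= 1045


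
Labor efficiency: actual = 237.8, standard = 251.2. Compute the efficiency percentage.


Efficiency = (actual / standard) × 100
= (237.8 / 251.2) × 100
= 94.7%


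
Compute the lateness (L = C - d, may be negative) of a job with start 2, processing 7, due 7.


Completion = 2 + 7 = 9
Lateness = C - d = 9 - 7
= 2


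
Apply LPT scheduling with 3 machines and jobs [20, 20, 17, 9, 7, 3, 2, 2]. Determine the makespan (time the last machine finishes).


Jobs (LPT sorted): [20, 20, 17, 9, 7, 3, 2, 2]
Machines: 3
  J=20 → Machine 1 (load: 0+20=20)
  J=20 → Machine 2 (load: 0+20=20)
  J=17 → Machine 3 (load: 0+17=17)
  J=9 → Machine 3 (load: 17+9=26)
  J=7 → Machine 1 (load: 20+7=27)
  J=3 → Machine 2 (load: 20+3=23)
  J=2 → Machine 2 (load: 23+2=25)
  J=2 → Machine 2 (load: 25+2=27)
Machine loads: [27, 27, 26]
Makespan = max = 27 time units


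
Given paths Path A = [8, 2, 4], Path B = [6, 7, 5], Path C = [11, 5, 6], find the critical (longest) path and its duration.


Path A: 8 + 2 + 4 = 14
Path B: 6 + 7 + 5 = 18
Path C: 11 + 5 + 6 = 22
Critical path = longest = max(14, 18, 22)
= 22 (Path C)


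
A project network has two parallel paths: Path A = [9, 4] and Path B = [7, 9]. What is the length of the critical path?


Path A: 9 + 4 = 13
Path B: 7 + 9 = 16
Critical path = longest = max(13, 16)
= 16 (Path B)


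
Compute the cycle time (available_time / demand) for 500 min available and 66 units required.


Cycle time = available time / demand
= 500 / 66
= 7.58 min/unit


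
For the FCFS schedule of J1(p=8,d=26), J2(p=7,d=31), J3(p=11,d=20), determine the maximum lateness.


Lateness per job (L = C - d):
  J1: C=8, d=26, L=-18
  J2: C=15, d=31, L=-16
  J3: C=26, d=20, L=6
Lmax = max(-18, -16, 6)
= 6


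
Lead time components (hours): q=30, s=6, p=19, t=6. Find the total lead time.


Lead time = queue + setup + processing + transit
= 30 + 6 + 19 + 6
= 61 hours


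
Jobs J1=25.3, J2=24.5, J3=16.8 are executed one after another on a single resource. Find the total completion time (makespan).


Sequential makespan: sum all processing times
= 25.3 + 24.5 + 16.8
= 66.6 time units


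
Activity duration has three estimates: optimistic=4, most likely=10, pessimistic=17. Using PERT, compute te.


te = (o + 4m + p) / 6
= (4 + 4×10 + 17) / 6
= (4 + 40 + 17) / 6
= 61 / 6
= 10.17


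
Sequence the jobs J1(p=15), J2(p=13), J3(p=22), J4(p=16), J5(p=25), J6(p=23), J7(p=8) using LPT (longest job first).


LPT: sort by longest processing time first
  J5: p=25
  J6: p=23
  J3: p=22
  J4: p=16
  J1: p=15
  J2: p=13
  J7: p=8
Order: J5 → J6 → J3 → J4 → J1 → J2 → J7


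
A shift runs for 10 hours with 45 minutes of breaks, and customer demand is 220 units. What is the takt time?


Available = 10×60 - 45 = 555 min
Takt time = 555 / 220
= 2.52 min/unit


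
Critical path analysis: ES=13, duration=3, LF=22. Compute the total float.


EF = ES + duration = 13 + 3 = 16
LS = LF - duration = 22 - 3 = 19
Total Float = LF - EF = 22 - 16
(or LS - ES = 19 - 13)
= 6


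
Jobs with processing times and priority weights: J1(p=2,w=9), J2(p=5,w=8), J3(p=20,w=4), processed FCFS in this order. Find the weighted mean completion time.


Completion times:
  J1: C=2, w×C=9×2=18
  J2: C=7, w×C=8×7=56
  J3: C=27, w×C=4×27=108
Sum w×C = 182
Sum w = 21
Weighted avg = 182/21
= 8.67


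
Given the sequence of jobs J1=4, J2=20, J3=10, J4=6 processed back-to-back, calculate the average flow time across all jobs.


Completion times:
  J1: completes at 4
  J2: completes at 24
  J3: completes at 34
  J4: completes at 40
Sum = 102
Average = 102/4
= 25.50


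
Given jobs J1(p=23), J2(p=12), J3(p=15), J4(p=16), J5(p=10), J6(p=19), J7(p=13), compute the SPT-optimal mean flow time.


SPT order: J5 → J2 → J7 → J3 → J4 → J6 → J1
Completion times:
  J5: C=10
  J2: C=22
  J7: C=35
  J3: C=50
  J4: C=66
  J6: C=85
  J1: C=108
Sum = 376, n = 7
Mean flow = 376/7
= 53.71


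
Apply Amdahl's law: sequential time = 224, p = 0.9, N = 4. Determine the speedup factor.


Amdahl's law: T_p = T × ((1-p) + p/N)
= 224 × ((1-0.9) + 0.9/4)
= 224 × (0.10 + 0.2250)
= 224 × 0.3250
= 72.80
Speedup = 224/72.80
= 3.08×


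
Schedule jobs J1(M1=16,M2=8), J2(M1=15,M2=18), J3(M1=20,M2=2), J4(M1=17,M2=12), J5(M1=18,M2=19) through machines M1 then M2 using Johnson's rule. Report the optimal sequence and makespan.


Johnson's rule:
Group 1 (M1≤M2, sort by M1): ['J2', 'J5']
Group 2 (M1>M2, sort desc M2): ['J4', 'J1', 'J3']
Sequence: J2 → J5 → J4 → J1 → J3
Makespan calculation:
  J2: M1 done=15, M2 done=33
  J5: M1 done=33, M2 done=52
  J4: M1 done=50, M2 done=64
  J1: M1 done=66, M2 done=74
  J3: M1 done=86, M2 done=88
= Sequence: J2 → J5 → J4 → J1 → J3, Makespan: 88


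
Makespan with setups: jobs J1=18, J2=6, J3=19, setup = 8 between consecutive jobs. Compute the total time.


Makespan = Σ processing + (n-1) × setup
= (18 + 6 + 19) + (3-1)×8
= 43 + 16
= 59 time units


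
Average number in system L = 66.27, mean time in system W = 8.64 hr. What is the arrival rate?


Little's law: L = λW → λ = L / W
= 66.27 / 8.64
= 7.67 per hour


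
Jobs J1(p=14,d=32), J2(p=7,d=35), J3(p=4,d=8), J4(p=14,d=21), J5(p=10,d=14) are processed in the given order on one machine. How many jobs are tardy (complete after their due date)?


Completion vs due date:
  J1: C=14, d=32 → on time
  J2: C=21, d=35 → on time
  J3: C=25, d=8 → TARDY
  J4: C=39, d=21 → TARDY
  J5: C=49, d=14 → TARDY
Tardy jobs: J3, J4, J5
Count = 3


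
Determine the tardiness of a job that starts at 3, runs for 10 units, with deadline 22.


Completion = start + processing = 3 + 10 = 13
Tardiness = max(0, C - d) = max(0, 13 - 22)
= max(0, -9)
= 0


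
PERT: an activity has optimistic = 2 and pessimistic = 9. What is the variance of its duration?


σ² = ((p - o) / 6)² = (p - o)² / 36
= (9 - 2)² / 36
= 7² / 36
= 49 / 36
= 1.3611


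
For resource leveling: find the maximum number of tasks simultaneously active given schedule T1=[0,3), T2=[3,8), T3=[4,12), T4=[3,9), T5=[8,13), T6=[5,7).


Check each time point for overlaps:
  t=5: 4 tasks active (T2, T3, T4, T6)
Max concurrent = 4


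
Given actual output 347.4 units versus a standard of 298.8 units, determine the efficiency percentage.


Efficiency = (actual / standard) × 100
= (347.4 / 298.8) × 100
= 116.3%


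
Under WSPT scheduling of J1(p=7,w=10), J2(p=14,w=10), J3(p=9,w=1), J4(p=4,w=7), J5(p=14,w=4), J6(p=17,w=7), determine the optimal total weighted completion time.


WSPT order (by p/w): J4 → J1 → J2 → J6 → J5 → J3
  J4: C=4, w·C=7×4=28
  J1: C=11, w·C=10×11=110
  J2: C=25, w·C=10×25=250
  J6: C=42, w·C=7×42=294
  J5: C=56, w·C=4×56=224
  J3: C=65, w·C=1×65=65
Σ w·C = 971
= 971


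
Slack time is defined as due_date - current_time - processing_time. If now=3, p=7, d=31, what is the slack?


Slack = due - current_time - processing
= 31 - 3 - 7
= 21


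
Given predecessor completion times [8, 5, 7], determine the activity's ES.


ES = max of all predecessor completion times
Predecessors: [8, 5, 7]
ES = max(8, 5, 7)
= 8


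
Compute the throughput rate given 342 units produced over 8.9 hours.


Throughput = units / time
= 342 / 8.9
= 38.4 units/hour


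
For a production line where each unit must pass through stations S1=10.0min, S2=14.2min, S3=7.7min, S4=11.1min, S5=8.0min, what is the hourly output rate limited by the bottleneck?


Bottleneck = longest station time
Station times: [10.0, 14.2, 7.7, 11.1, 8.0]
Max = 14.2 min
Rate = 60 / 14.2
= 4.23 units/hour (bottleneck: 14.2min)


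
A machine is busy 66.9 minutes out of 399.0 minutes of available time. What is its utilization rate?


Utilization = busy / total × 100
= 66.9 / 399.0 × 100
= 16.8%


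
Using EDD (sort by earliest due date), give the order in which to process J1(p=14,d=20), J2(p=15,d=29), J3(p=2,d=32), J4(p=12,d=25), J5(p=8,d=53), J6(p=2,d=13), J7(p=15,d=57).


EDD: sort by earliest due date
  J6: d=13, p=2
  J1: d=20, p=14
  J4: d=25, p=12
  J2: d=29, p=15
  J3: d=32, p=2
  J5: d=53, p=8
  J7: d=57, p=15
Order: J6 → J1 → J4 → J2 → J3 → J5 → J7


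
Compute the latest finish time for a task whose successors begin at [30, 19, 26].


LF = min of all successor start times
Successors start at: [30, 19, 26]
LF = min(30, 19, 26)
= 19


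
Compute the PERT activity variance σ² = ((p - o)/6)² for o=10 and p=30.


σ² = ((p - o) / 6)² = (p - o)² / 36
= (30 - 10)² / 36
= 20² / 36
= 400 / 36
= 11.1111


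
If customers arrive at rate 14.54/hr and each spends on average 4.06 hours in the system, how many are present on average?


Little's law: L = λ × W
= 14.54 × 4.06
= 59.03


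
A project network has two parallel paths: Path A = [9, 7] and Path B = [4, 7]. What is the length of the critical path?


Path A: 9 + 7 = 16
Path B: 4 + 7 = 11
Critical path = longest = max(16, 11)
= 16 (Path A)


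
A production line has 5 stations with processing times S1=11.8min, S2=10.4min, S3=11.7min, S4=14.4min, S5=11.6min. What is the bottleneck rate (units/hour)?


Bottleneck = longest station time
Station times: [11.8, 10.4, 11.7, 14.4, 11.6]
Max = 14.4 min
Rate = 60 / 14.4
= 4.17 units/hour (bottleneck: 14.4min)


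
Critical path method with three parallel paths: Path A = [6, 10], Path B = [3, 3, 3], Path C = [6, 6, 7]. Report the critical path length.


Path A: 6 + 10 = 16
Path B: 3 + 3 + 3 = 9
Path C: 6 + 6 + 7 = 19
Critical path = longest = max(16, 9, 19)
= 19 (Path C)


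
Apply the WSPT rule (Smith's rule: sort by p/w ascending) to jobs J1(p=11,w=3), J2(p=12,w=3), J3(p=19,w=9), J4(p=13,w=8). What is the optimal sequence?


WSPT (Smith's rule): sort by p/w ascending
  J4: p/w = 13/8 = 1.625
  J3: p/w = 19/9 = 2.111
  J1: p/w = 11/3 = 3.667
  J2: p/w = 12/3 = 4.000
Order: J4 → J3 → J1 → J2


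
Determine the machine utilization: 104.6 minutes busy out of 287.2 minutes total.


Utilization = busy / total × 100
= 104.6 / 287.2 × 100
= 36.4%


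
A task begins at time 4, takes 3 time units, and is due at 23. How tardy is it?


Completion = start + processing = 4 + 3 = 7
Tardiness = max(0, C - d) = max(0, 7 - 23)
= max(0, -16)
= 0


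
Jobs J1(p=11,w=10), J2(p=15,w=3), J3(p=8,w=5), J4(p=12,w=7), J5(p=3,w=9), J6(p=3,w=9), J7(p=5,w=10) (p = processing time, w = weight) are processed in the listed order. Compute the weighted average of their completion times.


Completion times:
  J1: C=11, w×C=10×11=110
  J2: C=26, w×C=3×26=78
  J3: C=34, w×C=5×34=170
  J4: C=46, w×C=7×46=322
  J5: C=49, w×C=9×49=441
  J6: C=52, w×C=9×52=468
  J7: C=57, w×C=10×57=570
Sum w×C = 2159
Sum w = 53
Weighted avg = 2159/53
= 40.74


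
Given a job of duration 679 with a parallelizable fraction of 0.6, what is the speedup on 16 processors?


Amdahl's law: T_p = T × ((1-p) + p/N)
= 679 × ((1-0.6) + 0.6/16)
= 679 × (0.40 + 0.0375)
= 679 × 0.4375
= 297.06
Speedup = 679/297.06
= 2.29×


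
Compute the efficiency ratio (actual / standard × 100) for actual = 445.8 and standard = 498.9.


Efficiency = (actual / standard) × 100
= (445.8 / 498.9) × 100
= 89.4%


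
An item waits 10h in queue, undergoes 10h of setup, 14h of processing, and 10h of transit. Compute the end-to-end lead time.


Lead time = queue + setup + processing + transit
= 10 + 10 + 14 + 10
= 44 hours


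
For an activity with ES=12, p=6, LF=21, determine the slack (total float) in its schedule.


EF = ES + duration = 12 + 6 = 18
LS = LF - duration = 21 - 6 = 15
Total Float = LF - EF = 21 - 18
(or LS - ES = 15 - 12)
= 3


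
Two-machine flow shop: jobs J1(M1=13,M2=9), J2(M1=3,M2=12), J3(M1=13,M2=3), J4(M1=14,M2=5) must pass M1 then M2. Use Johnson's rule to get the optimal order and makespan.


Johnson's rule:
Group 1 (M1≤M2, sort by M1): ['J2']
Group 2 (M1>M2, sort desc M2): ['J1', 'J4', 'J3']
Sequence: J2 → J1 → J4 → J3
Makespan calculation:
  J2: M1 done=3, M2 done=15
  J1: M1 done=16, M2 done=25
  J4: M1 done=30, M2 done=35
  J3: M1 done=43, M2 done=46
= Sequence: J2 → J1 → J4 → J3, Makespan: 46


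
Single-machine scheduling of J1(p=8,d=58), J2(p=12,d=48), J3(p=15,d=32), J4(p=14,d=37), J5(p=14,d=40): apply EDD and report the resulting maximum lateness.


EDD order: J3 → J4 → J5 → J2 → J1
Completion and lateness:
  J3: C=15, d=32, L=15-32=-17
  J4: C=29, d=37, L=29-37=-8
  J5: C=43, d=40, L=43-40=3
  J2: C=55, d=48, L=55-48=7
  J1: C=63, d=58, L=63-58=5
Lmax = max(-17, -8, 3, 7, 5)
= 7


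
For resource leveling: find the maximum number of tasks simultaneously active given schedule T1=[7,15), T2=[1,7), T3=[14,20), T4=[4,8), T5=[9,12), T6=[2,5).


Check each time point for overlaps:
  t=4: 3 tasks active (T2, T4, T6)
Max concurrent = 3


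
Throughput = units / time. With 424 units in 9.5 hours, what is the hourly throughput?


Throughput = units / time
= 424 / 9.5
= 44.6 units/hour


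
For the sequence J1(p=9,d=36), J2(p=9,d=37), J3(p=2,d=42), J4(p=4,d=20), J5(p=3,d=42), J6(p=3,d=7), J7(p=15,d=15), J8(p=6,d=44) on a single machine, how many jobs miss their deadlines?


Completion vs due date:
  J1: C=9, d=36 → on time
  J2: C=18, d=37 → on time
  J3: C=20, d=42 → on time
  J4: C=24, d=20 → TARDY
  J5: C=27, d=42 → on time
  J6: C=30, d=7 → TARDY
  J7: C=45, d=15 → TARDY
  J8: C=51, d=44 → TARDY
Tardy jobs: J4, J6, J7, J8
Count = 4


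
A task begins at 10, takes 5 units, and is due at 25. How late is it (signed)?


Completion = 10 + 5 = 15
Lateness = C - d = 15 - 25
= -10


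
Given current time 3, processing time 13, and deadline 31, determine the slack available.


Slack = due - current_time - processing
= 31 - 3 - 13
= 15


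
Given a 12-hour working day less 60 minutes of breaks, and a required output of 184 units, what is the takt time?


Available = 12×60 - 60 = 660 min
Takt time = 660 / 184
= 3.59 min/unit


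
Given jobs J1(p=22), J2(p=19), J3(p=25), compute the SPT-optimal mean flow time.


SPT order: J2 → J1 → J3
Completion times:
  J2: C=19
  J1: C=41
  J3: C=66
Sum = 126, n = 3
Mean flow = 126/3
= 42.00


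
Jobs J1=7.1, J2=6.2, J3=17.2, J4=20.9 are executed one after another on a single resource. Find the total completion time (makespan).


Sequential makespan: sum all processing times
= 7.1 + 6.2 + 17.2 + 20.9
= 51.4 time units


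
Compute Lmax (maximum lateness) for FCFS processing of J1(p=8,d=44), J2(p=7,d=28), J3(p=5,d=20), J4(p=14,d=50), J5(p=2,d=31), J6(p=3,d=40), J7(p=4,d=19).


Lateness per job (L = C - d):
  J1: C=8, d=44, L=-36
  J2: C=15, d=28, L=-13
  J3: C=20, d=20, L=0
  J4: C=34, d=50, L=-16
  J5: C=36, d=31, L=5
  J6: C=39, d=40, L=-1
  J7: C=43, d=19, L=24
Lmax = max(-36, -13, 0, -16, 5, -1, 24)
= 24


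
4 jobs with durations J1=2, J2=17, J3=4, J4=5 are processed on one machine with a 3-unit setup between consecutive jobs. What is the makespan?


Makespan = Σ processing + (n-1) × setup
= (2 + 17 + 4 + 5) + (4-1)×3
= 28 + 9
= 37 time units


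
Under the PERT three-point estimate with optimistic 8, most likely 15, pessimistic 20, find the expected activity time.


te = (o + 4m + p) / 6
= (8 + 4×15 + 20) / 6
= (8 + 60 + 20) / 6
= 88 / 6
= 14.67


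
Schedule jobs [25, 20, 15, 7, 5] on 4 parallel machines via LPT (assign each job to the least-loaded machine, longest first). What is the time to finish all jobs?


Jobs (LPT sorted): [25, 20, 15, 7, 5]
Machines: 4
  J=25 → Machine 1 (load: 0+25=25)
  J=20 → Machine 2 (load: 0+20=20)
  J=15 → Machine 3 (load: 0+15=15)
  J=7 → Machine 4 (load: 0+7=7)
  J=5 → Machine 4 (load: 7+5=12)
Machine loads: [25, 20, 15, 12]
Makespan = max = 25 time units


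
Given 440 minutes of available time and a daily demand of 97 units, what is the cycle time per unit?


Cycle time = available time / demand
= 440 / 97
= 4.54 min/unit


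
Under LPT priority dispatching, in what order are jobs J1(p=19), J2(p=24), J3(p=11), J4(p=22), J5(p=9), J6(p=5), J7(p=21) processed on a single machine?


LPT: sort by longest processing time first
  J2: p=24
  J4: p=22
  J7: p=21
  J1: p=19
  J3: p=11
  J5: p=9
  J6: p=5
Order: J2 → J4 → J7 → J1 → J3 → J5 → J6


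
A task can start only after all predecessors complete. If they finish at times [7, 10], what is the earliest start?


ES = max of all predecessor completion times
Predecessors: [7, 10]
ES = max(7, 10)
= 10


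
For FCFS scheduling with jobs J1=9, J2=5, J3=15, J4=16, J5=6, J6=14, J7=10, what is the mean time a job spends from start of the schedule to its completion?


Completion times:
  J1: completes at 9
  J2: completes at 14
  J3: completes at 29
  J4: completes at 45
  J5: completes at 51
  J6: completes at 65
  J7: completes at 75
Sum = 288
Average = 288/7
= 41.14


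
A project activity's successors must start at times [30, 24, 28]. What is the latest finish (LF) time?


LF = min of all successor start times
Successors start at: [30, 24, 28]
LF = min(30, 24, 28)
= 24


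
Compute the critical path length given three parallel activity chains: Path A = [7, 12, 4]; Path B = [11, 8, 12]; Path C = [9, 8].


Path A: 7 + 12 + 4 = 23
Path B: 11 + 8 + 12 = 31
Path C: 9 + 8 = 17
Critical path = longest = max(23, 31, 17)
= 31 (Path B)


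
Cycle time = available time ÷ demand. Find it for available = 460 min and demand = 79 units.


Cycle time = available time / demand
= 460 / 79
= 5.82 min/unit


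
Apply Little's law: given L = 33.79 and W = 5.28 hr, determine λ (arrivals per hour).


Little's law: L = λW → λ = L / W
= 33.79 / 5.28
= 6.40 per hour


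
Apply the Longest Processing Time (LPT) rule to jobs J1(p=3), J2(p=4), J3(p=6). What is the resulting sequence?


LPT: sort by longest processing time first
  J3: p=6
  J2: p=4
  J1: p=3
Order: J3 → J2 → J1


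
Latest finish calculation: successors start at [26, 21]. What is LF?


LF = min of all successor start times
Successors start at: [26, 21]
LF = min(26, 21)
= 21


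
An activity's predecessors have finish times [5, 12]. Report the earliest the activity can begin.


ES = max of all predecessor completion times
Predecessors: [5, 12]
ES = max(5, 12)
= 12


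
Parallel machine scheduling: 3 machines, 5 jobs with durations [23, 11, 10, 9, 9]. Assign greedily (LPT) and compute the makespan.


Jobs (LPT sorted): [23, 11, 10, 9, 9]
Machines: 3
  J=23 → Machine 1 (load: 0+23=23)
  J=11 → Machine 2 (load: 0+11=11)
  J=10 → Machine 3 (load: 0+10=10)
  J=9 → Machine 3 (load: 10+9=19)
  J=9 → Machine 2 (load: 11+9=20)
Machine loads: [23, 20, 19]
Makespan = max = 23 time units


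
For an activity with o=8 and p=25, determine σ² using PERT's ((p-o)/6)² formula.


σ² = ((p - o) / 6)² = (p - o)² / 36
= (25 - 8)² / 36
= 17² / 36
= 289 / 36
= 8.0278


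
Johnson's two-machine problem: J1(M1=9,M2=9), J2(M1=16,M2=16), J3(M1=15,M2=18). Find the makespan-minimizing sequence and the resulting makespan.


Johnson's rule:
Group 1 (M1≤M2, sort by M1): ['J1', 'J3', 'J2']
Group 2 (M1>M2, sort desc M2): []
Sequence: J1 → J3 → J2
Makespan calculation:
  J1: M1 done=9, M2 done=18
  J3: M1 done=24, M2 done=42
  J2: M1 done=40, M2 done=58
= Sequence: J1 → J3 → J2, Makespan: 58


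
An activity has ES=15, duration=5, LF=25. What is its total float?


EF = ES + duration = 15 + 5 = 20
LS = LF - duration = 25 - 5 = 20
Total Float = LF - EF = 25 - 20
(or LS - ES = 20 - 15)
= 5


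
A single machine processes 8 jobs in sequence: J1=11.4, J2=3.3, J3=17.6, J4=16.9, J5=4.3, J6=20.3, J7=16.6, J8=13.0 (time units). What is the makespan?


Sequential makespan: sum all processing times
= 11.4 + 3.3 + 17.6 + 16.9 + 4.3 + 20.3 + 16.6 + 13.0
= 103.4 time units


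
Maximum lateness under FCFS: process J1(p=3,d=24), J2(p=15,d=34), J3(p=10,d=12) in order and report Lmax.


Lateness per job (L = C - d):
  J1: C=3, d=24, L=-21
  J2: C=18, d=34, L=-16
  J3: C=28, d=12, L=16
Lmax = max(-21, -16, 16)
= 16


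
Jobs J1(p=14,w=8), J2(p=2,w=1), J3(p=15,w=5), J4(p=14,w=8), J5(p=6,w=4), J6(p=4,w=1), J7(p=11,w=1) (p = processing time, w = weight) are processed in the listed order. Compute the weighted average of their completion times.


Completion times:
  J1: C=14, w×C=8×14=112
  J2: C=16, w×C=1×16=16
  J3: C=31, w×C=5×31=155
  J4: C=45, w×C=8×45=360
  J5: C=51, w×C=4×51=204
  J6: C=55, w×C=1×55=55
  J7: C=66, w×C=1×66=66
Sum w×C = 968
Sum w = 28
Weighted avg = 968/28
= 34.57


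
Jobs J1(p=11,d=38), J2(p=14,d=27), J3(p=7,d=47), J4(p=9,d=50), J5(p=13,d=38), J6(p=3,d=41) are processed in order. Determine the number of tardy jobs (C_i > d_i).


Completion vs due date:
  J1: C=11, d=38 → on time
  J2: C=25, d=27 → on time
  J3: C=32, d=47 → on time
  J4: C=41, d=50 → on time
  J5: C=54, d=38 → TARDY
  J6: C=57, d=41 → TARDY
Tardy jobs: J5, J6
Count = 2


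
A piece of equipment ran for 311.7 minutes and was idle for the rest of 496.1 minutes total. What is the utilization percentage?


Utilization = busy / total × 100
= 311.7 / 496.1 × 100
= 62.8%


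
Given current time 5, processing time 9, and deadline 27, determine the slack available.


Slack = due - current_time - processing
= 27 - 5 - 9
= 13


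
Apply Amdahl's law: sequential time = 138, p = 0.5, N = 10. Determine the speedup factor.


Amdahl's law: T_p = T × ((1-p) + p/N)
= 138 × ((1-0.5) + 0.5/10)
= 138 × (0.50 + 0.0500)
= 138 × 0.5500
= 75.90
Speedup = 138/75.90
= 1.82×


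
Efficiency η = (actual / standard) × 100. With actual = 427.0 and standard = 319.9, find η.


Efficiency = (actual / standard) × 100
= (427.0 / 319.9) × 100
= 133.5%


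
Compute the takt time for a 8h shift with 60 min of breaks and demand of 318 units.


Available = 8×60 - 60 = 420 min
Takt time = 420 / 318
= 1.32 min/unit


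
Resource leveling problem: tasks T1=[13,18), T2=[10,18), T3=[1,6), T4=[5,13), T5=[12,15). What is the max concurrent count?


Check each time point for overlaps:
  t=12: 3 tasks active (T2, T4, T5)
Max concurrent = 3


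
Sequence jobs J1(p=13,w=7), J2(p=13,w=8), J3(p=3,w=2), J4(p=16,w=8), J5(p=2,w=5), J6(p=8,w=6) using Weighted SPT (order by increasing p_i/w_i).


WSPT (Smith's rule): sort by p/w ascending
  J5: p/w = 2/5 = 0.400
  J6: p/w = 8/6 = 1.333
  J3: p/w = 3/2 = 1.500
  J2: p/w = 13/8 = 1.625
  J1: p/w = 13/7 = 1.857
  J4: p/w = 16/8 = 2.000
Order: J5 → J6 → J3 → J2 → J1 → J4


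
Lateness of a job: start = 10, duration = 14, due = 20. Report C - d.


Completion = 10 + 14 = 24
Lateness = C - d = 24 - 20
= 4


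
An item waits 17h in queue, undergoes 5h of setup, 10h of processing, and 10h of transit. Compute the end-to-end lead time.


Lead time = queue + setup + processing + transit
= 17 + 5 + 10 + 10
= 42 hours


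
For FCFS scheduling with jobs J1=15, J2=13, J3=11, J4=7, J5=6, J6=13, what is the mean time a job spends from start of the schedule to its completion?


Completion times:
  J1: completes at 15
  J2: completes at 28
  J3: completes at 39
  J4: completes at 46
  J5: completes at 52
  J6: completes at 65
Sum = 245
Average = 245/6
= 40.83


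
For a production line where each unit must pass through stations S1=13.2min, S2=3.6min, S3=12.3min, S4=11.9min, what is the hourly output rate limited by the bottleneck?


Bottleneck = longest station time
Station times: [13.2, 3.6, 12.3, 11.9]
Max = 13.2 min
Rate = 60 / 13.2
= 4.55 units/hour (bottleneck: 13.2min)


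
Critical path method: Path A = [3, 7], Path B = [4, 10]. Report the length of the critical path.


Path A: 3 + 7 = 10
Path B: 4 + 10 = 14
Critical path = longest = max(10, 14)
= 14 (Path B)


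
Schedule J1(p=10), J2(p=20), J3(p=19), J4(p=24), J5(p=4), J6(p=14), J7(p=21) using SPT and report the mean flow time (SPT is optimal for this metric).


SPT order: J5 → J1 → J6 → J3 → J2 → J7 → J4
Completion times:
  J5: C=4
  J1: C=14
  J6: C=28
  J3: C=47
  J2: C=67
  J7: C=88
  J4: C=112
Sum = 360, n = 7
Mean flow = 360/7
= 51.43


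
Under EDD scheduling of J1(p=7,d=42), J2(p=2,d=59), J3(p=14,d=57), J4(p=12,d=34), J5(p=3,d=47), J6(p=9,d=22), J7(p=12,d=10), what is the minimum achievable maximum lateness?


EDD order: J7 → J6 → J4 → J1 → J5 → J3 → J2
Completion and lateness:
  J7: C=12, d=10, L=12-10=2
  J6: C=21, d=22, L=21-22=-1
  J4: C=33, d=34, L=33-34=-1
  J1: C=40, d=42, L=40-42=-2
  J5: C=43, d=47, L=43-47=-4
  J3: C=57, d=57, L=57-57=0
  J2: C=59, d=59, L=59-59=0
Lmax = max(2, -1, -1, -2, -4, 0, 0)
= 2


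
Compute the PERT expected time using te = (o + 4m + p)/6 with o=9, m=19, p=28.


te = (o + 4m + p) / 6
= (9 + 4×19 + 28) / 6
= (9 + 76 + 28) / 6
= 113 / 6
= 18.83


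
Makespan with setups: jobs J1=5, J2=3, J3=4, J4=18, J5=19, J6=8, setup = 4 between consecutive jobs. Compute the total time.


Makespan = Σ processing + (n-1) × setup
= (5 + 3 + 4 + 18 + 19 + 8) + (6-1)×4
= 57 + 20
= 77 time units


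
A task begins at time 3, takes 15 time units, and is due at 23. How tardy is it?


Completion = start + processing = 3 + 15 = 18
Tardiness = max(0, C - d) = max(0, 18 - 23)
= max(0, -5)
= 0


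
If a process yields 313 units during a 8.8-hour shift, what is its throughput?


Throughput = units / time
= 313 / 8.8
= 35.6 units/hour


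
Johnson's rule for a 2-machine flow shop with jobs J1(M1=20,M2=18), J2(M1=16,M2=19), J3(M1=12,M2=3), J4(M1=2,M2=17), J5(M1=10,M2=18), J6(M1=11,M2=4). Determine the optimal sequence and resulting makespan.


Johnson's rule:
Group 1 (M1≤M2, sort by M1): ['J4', 'J5', 'J2']
Group 2 (M1>M2, sort desc M2): ['J1', 'J6', 'J3']
Sequence: J4 → J5 → J2 → J1 → J6 → J3
Makespan calculation:
  J4: M1 done=2, M2 done=19
  J5: M1 done=12, M2 done=37
  J2: M1 done=28, M2 done=56
  J1: M1 done=48, M2 done=74
  J6: M1 done=59, M2 done=78
  J3: M1 done=71, M2 done=81
= Sequence: J4 → J5 → J2 → J1 → J6 → J3, Makespan: 81


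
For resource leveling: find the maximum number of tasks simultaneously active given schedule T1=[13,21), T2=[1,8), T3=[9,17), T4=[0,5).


Check each time point for overlaps:
  t=1: 2 tasks active (T2, T4)
Max concurrent = 2


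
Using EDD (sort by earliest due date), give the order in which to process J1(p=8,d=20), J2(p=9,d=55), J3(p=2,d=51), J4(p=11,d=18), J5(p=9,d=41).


EDD: sort by earliest due date
  J4: d=18, p=11
  J1: d=20, p=8
  J5: d=41, p=9
  J3: d=51, p=2
  J2: d=55, p=9
Order: J4 → J1 → J5 → J3 → J2


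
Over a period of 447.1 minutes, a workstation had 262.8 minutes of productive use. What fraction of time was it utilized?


Utilization = busy / total × 100
= 262.8 / 447.1 × 100
= 58.8%


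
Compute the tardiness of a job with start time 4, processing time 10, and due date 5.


Completion = start + processing = 4 + 10 = 14
Tardiness = max(0, C - d) = max(0, 14 - 5)
= max(0, 9)
= 9


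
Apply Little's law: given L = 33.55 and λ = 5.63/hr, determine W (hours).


Little's law: L = λW → W = L / λ
= 33.55 / 5.63
= 5.96 hours


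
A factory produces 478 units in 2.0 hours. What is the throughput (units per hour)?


Throughput = units / time
= 478 / 2.0
= 239.0 units/hour


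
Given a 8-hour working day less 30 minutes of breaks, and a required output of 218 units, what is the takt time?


Available = 8×60 - 30 = 450 min
Takt time = 450 / 218
= 2.06 min/unit


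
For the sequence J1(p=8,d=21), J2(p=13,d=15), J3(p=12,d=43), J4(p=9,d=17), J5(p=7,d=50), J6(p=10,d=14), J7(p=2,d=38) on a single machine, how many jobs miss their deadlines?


Completion vs due date:
  J1: C=8, d=21 → on time
  J2: C=21, d=15 → TARDY
  J3: C=33, d=43 → on time
  J4: C=42, d=17 → TARDY
  J5: C=49, d=50 → on time
  J6: C=59, d=14 → TARDY
  J7: C=61, d=38 → TARDY
Tardy jobs: J2, J4, J6, J7
Count = 4


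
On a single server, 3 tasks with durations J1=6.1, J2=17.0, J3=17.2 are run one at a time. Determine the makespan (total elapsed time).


Sequential makespan: sum all processing times
= 6.1 + 17.0 + 17.2
= 40.3 time units


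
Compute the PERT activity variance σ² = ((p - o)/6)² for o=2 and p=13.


σ² = ((p - o) / 6)² = (p - o)² / 36
= (13 - 2)² / 36
= 11² / 36
= 121 / 36
= 3.3611


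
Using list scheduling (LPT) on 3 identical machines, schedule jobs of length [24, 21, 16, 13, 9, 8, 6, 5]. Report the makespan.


Jobs (LPT sorted): [24, 21, 16, 13, 9, 8, 6, 5]
Machines: 3
  J=24 → Machine 1 (load: 0+24=24)
  J=21 → Machine 2 (load: 0+21=21)
  J=16 → Machine 3 (load: 0+16=16)
  J=13 → Machine 3 (load: 16+13=29)
  J=9 → Machine 2 (load: 21+9=30)
  J=8 → Machine 1 (load: 24+8=32)
  J=6 → Machine 3 (load: 29+6=35)
  J=5 → Machine 2 (load: 30+5=35)
Machine loads: [32, 35, 35]
Makespan = max = 35 time units


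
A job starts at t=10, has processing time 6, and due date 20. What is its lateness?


Completion = 10 + 6 = 16
Lateness = C - d = 16 - 20
= -4


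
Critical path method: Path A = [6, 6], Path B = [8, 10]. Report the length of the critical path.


Path A: 6 + 6 = 12
Path B: 8 + 10 = 18
Critical path = longest = max(12, 18)
= 18 (Path B)


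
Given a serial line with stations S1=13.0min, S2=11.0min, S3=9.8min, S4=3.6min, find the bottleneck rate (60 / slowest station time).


Bottleneck = longest station time
Station times: [13.0, 11.0, 9.8, 3.6]
Max = 13.0 min
Rate = 60 / 13.0
= 4.62 units/hour (bottleneck: 13.0min)


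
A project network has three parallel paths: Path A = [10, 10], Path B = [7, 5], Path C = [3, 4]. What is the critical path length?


Path A: 10 + 10 = 20
Path B: 7 + 5 = 12
Path C: 3 + 4 = 7
Critical path = longest = max(20, 12, 7)
= 20 (Path A)


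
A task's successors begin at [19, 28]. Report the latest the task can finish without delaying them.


LF = min of all successor start times
Successors start at: [19, 28]
LF = min(19, 28)
= 19


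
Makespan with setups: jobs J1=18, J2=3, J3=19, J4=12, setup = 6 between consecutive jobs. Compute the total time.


Makespan = Σ processing + (n-1) × setup
= (18 + 3 + 19 + 12) + (4-1)×6
= 52 + 18
= 70 time units


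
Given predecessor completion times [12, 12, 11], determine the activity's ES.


ES = max of all predecessor completion times
Predecessors: [12, 12, 11]
ES = max(12, 12, 11)
= 12
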